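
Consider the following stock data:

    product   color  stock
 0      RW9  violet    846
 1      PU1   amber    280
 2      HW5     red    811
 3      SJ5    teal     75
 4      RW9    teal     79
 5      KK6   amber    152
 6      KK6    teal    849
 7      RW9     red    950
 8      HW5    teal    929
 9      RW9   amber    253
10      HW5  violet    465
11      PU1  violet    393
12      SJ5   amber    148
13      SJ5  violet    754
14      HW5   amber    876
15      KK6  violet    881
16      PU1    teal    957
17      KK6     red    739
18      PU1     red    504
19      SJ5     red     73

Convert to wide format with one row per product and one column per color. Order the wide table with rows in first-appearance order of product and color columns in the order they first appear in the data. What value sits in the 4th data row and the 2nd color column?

With rows in first-appearance order of product, row 4 is product=SJ5. color columns in first-appearance order: violet, amber, red, teal; column 2 is amber.
Long rows with product=SJ5, color=amber: stock = 148.

148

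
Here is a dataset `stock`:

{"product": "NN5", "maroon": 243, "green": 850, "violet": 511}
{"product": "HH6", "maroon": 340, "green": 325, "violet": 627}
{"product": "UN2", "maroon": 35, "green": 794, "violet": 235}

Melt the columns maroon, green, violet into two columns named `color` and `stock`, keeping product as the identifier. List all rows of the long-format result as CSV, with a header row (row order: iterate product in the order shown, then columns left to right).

Each (product, column) pair becomes one row: 3 × 3 = 9 rows.
For example, (NN5, maroon) → stock=243.

product,color,stock
NN5,maroon,243
NN5,green,850
NN5,violet,511
HH6,maroon,340
HH6,green,325
HH6,violet,627
UN2,maroon,35
UN2,green,794
UN2,violet,235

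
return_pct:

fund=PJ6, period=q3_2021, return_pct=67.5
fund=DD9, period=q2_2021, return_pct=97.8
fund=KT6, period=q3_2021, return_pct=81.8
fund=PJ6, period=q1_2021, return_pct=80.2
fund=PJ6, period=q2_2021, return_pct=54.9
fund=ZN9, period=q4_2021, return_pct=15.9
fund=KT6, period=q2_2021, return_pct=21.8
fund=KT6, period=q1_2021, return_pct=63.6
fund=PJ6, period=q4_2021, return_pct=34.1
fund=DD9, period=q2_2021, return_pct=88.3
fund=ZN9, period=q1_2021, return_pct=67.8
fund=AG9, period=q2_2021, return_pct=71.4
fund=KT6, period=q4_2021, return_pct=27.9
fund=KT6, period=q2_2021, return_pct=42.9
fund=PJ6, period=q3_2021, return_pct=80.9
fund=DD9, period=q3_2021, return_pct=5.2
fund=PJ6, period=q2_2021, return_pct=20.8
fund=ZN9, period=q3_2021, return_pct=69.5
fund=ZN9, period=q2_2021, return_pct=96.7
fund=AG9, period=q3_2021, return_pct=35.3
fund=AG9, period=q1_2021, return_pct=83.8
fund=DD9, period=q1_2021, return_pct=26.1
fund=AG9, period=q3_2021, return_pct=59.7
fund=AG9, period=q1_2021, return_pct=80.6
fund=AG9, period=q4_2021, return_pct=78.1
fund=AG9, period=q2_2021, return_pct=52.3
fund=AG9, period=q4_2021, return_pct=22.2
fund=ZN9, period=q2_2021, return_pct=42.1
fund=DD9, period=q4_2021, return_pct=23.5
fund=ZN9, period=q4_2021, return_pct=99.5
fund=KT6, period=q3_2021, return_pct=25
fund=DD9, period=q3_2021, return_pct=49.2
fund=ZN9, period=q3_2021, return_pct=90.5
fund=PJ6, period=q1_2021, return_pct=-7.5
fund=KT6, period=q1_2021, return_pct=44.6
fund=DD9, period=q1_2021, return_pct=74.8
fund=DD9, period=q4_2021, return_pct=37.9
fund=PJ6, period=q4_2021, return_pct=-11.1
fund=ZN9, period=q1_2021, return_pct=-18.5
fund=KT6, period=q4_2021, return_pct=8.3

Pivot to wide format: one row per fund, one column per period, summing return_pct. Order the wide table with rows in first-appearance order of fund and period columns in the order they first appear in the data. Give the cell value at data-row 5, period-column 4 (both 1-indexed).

With rows in first-appearance order of fund, row 5 is fund=AG9. period columns in first-appearance order: q3_2021, q2_2021, q1_2021, q4_2021; column 4 is q4_2021.
Long rows with fund=AG9, period=q4_2021: 78.1 + 22.2 = 100.3.

100.3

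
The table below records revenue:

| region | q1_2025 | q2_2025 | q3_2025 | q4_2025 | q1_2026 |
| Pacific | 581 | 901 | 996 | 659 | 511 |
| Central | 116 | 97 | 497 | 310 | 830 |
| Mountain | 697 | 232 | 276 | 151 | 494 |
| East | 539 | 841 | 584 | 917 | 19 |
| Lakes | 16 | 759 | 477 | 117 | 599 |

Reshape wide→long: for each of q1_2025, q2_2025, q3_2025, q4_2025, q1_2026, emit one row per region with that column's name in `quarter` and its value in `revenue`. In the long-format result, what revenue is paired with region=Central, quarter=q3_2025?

497

Unpivoting turns each (region, wide-column) pair into one long row.
The wide cell at row Central, column q3_2025 holds 497, so the long row (Central, q3_2025) has revenue=497.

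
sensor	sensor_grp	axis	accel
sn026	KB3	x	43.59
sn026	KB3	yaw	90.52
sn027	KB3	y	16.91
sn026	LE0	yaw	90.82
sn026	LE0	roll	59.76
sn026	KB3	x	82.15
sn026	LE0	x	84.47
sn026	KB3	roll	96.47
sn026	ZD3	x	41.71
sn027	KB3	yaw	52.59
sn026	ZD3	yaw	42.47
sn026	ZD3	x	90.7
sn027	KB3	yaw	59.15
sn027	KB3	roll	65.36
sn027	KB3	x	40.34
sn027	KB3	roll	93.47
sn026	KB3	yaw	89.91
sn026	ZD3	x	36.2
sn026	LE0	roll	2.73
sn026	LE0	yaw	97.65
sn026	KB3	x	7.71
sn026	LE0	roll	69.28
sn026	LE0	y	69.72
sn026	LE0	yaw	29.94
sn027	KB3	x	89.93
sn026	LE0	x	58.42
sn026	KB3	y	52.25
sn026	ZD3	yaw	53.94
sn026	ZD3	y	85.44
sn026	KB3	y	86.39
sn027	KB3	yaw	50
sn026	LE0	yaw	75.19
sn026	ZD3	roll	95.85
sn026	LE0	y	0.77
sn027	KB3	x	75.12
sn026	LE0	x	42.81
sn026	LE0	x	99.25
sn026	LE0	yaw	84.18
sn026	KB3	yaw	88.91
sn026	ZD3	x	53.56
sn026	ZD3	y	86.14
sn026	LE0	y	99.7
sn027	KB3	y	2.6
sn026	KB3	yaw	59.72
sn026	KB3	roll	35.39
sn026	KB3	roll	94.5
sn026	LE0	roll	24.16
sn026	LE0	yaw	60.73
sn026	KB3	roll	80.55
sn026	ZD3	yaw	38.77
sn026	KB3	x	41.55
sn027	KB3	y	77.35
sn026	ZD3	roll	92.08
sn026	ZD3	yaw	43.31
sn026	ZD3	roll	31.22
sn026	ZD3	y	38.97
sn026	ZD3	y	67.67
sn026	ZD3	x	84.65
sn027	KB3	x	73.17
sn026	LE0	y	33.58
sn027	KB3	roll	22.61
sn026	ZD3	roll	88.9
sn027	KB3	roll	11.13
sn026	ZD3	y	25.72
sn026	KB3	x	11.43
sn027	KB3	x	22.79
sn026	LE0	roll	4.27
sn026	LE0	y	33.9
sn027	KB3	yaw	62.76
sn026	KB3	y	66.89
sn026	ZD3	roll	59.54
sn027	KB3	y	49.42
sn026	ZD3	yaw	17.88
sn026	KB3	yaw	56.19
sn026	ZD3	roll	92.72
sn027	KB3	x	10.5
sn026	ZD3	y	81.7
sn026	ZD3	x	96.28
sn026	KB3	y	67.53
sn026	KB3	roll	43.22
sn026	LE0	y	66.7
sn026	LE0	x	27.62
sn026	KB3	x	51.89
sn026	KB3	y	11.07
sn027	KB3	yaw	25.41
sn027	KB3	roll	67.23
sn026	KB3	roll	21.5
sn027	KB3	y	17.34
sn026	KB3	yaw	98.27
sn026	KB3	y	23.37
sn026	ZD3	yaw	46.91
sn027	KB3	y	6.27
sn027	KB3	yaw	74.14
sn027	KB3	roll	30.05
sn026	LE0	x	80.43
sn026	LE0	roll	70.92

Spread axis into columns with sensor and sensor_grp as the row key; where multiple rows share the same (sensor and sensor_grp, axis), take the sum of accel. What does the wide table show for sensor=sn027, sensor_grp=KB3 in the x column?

311.85

Rows with sensor=sn027, sensor_grp=KB3 and axis=x: accel values are 40.34, 89.93, 75.12, 73.17, 22.79, 10.5.
40.34 + 89.93 + 75.12 + 73.17 + 22.79 + 10.5 = 311.85.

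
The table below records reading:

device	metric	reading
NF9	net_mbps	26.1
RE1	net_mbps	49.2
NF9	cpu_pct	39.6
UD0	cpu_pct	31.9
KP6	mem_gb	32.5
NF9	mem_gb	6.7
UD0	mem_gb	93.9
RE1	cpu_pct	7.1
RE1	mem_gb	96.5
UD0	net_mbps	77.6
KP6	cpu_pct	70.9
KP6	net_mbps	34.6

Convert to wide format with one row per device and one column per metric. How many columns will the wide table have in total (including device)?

4

1 column for device plus 3 distinct metric values → 4 columns.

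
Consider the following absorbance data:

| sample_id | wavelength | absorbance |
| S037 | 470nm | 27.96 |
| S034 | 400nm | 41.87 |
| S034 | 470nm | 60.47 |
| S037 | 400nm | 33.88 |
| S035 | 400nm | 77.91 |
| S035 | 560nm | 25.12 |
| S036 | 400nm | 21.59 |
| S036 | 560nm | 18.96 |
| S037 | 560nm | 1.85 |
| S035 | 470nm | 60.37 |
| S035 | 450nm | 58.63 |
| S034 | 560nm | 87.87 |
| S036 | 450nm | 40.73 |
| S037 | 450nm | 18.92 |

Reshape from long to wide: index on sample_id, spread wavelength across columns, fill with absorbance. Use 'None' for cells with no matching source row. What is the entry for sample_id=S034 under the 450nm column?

None

No long-format row has sample_id=S034 and wavelength=450nm, so the cell is None.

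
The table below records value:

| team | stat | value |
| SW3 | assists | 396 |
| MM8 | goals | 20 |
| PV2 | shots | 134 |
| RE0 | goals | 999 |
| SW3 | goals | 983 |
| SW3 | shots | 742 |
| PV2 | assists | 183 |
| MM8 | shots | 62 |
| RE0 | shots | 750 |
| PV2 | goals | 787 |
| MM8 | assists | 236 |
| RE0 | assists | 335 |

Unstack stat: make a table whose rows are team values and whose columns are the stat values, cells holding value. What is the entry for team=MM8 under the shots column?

62

Wide layout: rows indexed by team, columns are the 3 distinct stat values (assists, goals, shots).
Cell (team=MM8, stat=shots) draws from the long row where team=MM8 and stat=shots, which has value=62.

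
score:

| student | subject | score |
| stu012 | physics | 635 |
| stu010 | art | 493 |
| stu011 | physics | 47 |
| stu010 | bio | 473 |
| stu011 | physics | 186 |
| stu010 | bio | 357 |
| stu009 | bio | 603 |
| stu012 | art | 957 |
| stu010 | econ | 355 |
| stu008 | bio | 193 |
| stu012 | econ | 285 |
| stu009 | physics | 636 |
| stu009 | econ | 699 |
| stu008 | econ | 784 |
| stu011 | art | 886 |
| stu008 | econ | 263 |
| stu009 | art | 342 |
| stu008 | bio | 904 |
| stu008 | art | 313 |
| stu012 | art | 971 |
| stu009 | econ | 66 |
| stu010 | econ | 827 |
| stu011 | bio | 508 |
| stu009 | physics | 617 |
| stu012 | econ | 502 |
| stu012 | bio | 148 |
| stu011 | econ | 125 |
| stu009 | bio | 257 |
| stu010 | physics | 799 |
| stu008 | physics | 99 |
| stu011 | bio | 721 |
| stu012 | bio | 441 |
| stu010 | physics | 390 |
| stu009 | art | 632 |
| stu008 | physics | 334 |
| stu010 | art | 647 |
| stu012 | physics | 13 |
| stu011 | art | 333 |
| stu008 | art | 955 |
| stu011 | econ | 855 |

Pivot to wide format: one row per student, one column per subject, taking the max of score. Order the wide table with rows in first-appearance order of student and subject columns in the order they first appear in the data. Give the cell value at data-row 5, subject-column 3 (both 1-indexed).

904

With rows in first-appearance order of student, row 5 is student=stu008. subject columns in first-appearance order: physics, art, bio, econ; column 3 is bio.
Long rows with student=stu008, subject=bio: max(193, 904) = 904.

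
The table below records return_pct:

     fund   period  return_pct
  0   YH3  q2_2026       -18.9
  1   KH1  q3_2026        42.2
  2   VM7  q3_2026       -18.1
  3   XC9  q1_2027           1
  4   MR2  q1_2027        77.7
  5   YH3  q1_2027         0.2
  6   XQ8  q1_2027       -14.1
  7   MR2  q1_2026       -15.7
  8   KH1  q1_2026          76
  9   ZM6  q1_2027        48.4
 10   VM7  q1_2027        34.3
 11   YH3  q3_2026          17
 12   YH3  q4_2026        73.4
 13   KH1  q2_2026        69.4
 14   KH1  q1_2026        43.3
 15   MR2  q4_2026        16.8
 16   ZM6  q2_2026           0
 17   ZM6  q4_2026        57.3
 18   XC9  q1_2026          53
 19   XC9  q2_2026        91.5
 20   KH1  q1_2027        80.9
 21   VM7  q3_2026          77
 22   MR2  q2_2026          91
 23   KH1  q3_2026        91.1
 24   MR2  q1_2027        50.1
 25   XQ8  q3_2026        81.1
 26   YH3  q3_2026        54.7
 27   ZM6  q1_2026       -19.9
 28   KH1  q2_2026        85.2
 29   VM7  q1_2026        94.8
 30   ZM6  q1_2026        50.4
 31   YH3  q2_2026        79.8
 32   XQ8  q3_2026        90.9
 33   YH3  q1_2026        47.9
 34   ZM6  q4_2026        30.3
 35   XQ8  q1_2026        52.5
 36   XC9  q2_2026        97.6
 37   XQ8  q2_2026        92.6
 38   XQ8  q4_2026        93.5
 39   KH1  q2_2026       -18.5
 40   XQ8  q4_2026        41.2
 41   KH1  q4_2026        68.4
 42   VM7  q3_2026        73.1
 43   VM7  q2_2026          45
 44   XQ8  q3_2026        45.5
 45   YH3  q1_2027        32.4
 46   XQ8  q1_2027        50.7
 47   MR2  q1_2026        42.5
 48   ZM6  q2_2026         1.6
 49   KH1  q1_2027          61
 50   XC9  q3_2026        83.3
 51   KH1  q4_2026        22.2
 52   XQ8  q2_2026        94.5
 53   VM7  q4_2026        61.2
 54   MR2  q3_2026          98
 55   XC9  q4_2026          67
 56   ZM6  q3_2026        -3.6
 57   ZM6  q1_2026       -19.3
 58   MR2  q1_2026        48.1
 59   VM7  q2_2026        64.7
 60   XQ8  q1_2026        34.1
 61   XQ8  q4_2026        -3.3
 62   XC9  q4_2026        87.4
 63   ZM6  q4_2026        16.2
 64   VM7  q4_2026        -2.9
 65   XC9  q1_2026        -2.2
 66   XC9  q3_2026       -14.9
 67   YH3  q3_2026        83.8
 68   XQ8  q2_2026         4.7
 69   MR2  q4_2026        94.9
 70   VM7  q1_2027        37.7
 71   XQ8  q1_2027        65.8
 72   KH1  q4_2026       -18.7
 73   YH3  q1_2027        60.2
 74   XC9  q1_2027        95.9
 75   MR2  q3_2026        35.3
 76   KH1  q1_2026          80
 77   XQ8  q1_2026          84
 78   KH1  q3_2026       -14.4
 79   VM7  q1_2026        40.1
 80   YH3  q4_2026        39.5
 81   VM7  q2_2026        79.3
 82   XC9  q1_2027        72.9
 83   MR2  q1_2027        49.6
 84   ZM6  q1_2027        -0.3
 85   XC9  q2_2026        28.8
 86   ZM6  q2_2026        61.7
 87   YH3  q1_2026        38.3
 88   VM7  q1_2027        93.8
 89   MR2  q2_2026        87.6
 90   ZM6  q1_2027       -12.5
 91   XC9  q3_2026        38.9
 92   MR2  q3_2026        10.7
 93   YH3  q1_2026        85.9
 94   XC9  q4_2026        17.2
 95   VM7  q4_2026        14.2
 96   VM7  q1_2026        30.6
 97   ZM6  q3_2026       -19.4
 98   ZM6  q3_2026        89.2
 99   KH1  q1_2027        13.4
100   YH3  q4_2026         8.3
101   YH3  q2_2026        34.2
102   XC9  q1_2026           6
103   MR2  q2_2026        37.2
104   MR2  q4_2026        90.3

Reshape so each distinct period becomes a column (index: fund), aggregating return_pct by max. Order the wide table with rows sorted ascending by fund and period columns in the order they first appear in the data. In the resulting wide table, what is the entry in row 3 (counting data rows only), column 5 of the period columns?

With rows sorted ascending by fund, row 3 is fund=VM7. period columns in first-appearance order: q2_2026, q3_2026, q1_2027, q1_2026, q4_2026; column 5 is q4_2026.
Long rows with fund=VM7, period=q4_2026: max(61.2, -2.9, 14.2) = 61.2.

61.2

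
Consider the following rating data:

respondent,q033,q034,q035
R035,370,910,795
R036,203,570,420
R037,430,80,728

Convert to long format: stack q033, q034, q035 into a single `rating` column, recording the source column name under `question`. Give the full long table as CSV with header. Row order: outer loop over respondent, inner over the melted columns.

respondent,question,rating
R035,q033,370
R035,q034,910
R035,q035,795
R036,q033,203
R036,q034,570
R036,q035,420
R037,q033,430
R037,q034,80
R037,q035,728

Each (respondent, column) pair becomes one row: 3 × 3 = 9 rows.
For example, (R035, q033) → rating=370.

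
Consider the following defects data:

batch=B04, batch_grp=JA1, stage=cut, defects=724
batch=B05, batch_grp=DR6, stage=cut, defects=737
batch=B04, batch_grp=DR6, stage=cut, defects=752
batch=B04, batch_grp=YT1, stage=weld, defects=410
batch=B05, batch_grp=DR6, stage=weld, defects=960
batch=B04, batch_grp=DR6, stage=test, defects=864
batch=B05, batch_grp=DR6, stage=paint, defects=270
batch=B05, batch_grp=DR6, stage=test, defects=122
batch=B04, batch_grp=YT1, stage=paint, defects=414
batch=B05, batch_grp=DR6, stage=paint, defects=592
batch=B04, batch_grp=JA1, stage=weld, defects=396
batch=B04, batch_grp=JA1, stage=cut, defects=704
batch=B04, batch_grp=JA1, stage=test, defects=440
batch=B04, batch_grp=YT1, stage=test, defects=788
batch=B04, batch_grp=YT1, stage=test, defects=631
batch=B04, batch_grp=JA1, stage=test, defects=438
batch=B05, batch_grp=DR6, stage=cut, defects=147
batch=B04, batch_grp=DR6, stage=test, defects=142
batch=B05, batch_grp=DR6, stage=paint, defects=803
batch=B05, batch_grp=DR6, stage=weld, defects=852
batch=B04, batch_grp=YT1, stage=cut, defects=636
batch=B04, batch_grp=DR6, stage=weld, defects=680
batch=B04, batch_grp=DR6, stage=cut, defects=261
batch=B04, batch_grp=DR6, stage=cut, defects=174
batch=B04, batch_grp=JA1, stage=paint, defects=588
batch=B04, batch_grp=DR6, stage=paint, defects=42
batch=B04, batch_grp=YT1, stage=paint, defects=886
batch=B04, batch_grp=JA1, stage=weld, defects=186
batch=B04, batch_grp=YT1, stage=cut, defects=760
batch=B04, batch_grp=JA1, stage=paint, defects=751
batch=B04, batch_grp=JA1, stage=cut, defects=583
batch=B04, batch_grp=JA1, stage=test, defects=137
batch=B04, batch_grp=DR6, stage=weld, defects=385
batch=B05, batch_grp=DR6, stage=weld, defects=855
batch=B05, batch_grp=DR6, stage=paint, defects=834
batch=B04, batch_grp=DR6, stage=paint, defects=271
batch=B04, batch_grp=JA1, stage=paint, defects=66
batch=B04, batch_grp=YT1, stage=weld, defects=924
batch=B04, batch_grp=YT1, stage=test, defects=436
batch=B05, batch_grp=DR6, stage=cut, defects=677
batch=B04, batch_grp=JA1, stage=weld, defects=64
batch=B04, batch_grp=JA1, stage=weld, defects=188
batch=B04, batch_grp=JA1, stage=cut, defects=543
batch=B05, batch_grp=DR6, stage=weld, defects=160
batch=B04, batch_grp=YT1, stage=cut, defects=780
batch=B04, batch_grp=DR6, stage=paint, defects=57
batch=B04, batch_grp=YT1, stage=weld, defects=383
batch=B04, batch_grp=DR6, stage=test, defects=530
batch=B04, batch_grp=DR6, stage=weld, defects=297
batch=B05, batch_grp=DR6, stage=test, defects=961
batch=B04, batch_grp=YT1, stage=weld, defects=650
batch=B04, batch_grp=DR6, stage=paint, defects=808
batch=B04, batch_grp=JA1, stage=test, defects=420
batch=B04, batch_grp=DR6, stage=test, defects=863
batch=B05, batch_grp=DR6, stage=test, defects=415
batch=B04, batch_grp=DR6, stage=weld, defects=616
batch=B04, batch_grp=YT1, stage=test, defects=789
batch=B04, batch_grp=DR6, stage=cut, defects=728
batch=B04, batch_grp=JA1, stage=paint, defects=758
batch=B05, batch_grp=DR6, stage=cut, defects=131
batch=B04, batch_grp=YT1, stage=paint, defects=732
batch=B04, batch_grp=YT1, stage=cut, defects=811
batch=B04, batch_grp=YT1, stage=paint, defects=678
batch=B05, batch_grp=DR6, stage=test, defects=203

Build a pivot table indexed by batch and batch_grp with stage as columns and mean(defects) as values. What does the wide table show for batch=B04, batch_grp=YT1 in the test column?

Rows with batch=B04, batch_grp=YT1 and stage=test: defects values are 788, 631, 436, 789.
(788 + 631 + 436 + 789) / 4 = 661.

661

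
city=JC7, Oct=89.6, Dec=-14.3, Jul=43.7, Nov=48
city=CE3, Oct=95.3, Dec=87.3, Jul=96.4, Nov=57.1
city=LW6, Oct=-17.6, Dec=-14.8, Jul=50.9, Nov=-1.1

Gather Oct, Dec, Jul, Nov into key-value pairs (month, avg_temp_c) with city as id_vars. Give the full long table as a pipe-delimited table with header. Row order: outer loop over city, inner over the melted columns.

| city | month | avg_temp_c |
| JC7 | Oct | 89.6 |
| JC7 | Dec | -14.3 |
| JC7 | Jul | 43.7 |
| JC7 | Nov | 48 |
| CE3 | Oct | 95.3 |
| CE3 | Dec | 87.3 |
| CE3 | Jul | 96.4 |
| CE3 | Nov | 57.1 |
| LW6 | Oct | -17.6 |
| LW6 | Dec | -14.8 |
| LW6 | Jul | 50.9 |
| LW6 | Nov | -1.1 |

Each (city, column) pair becomes one row: 3 × 4 = 12 rows.
For example, (JC7, Oct) → avg_temp_c=89.6.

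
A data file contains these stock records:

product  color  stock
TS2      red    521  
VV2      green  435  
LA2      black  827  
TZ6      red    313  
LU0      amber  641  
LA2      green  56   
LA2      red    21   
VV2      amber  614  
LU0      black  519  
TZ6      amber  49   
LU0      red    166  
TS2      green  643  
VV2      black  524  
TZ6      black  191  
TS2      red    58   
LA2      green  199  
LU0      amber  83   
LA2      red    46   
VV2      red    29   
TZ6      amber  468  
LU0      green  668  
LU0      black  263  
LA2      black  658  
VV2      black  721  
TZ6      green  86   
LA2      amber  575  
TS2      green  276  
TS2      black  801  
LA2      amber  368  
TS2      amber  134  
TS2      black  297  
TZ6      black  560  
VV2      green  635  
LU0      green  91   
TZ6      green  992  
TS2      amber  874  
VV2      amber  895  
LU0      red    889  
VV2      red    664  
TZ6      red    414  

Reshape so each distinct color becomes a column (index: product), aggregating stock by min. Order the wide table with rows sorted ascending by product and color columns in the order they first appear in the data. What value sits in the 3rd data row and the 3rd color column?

With rows sorted ascending by product, row 3 is product=TS2. color columns in first-appearance order: red, green, black, amber; column 3 is black.
Long rows with product=TS2, color=black: min(801, 297) = 297.

297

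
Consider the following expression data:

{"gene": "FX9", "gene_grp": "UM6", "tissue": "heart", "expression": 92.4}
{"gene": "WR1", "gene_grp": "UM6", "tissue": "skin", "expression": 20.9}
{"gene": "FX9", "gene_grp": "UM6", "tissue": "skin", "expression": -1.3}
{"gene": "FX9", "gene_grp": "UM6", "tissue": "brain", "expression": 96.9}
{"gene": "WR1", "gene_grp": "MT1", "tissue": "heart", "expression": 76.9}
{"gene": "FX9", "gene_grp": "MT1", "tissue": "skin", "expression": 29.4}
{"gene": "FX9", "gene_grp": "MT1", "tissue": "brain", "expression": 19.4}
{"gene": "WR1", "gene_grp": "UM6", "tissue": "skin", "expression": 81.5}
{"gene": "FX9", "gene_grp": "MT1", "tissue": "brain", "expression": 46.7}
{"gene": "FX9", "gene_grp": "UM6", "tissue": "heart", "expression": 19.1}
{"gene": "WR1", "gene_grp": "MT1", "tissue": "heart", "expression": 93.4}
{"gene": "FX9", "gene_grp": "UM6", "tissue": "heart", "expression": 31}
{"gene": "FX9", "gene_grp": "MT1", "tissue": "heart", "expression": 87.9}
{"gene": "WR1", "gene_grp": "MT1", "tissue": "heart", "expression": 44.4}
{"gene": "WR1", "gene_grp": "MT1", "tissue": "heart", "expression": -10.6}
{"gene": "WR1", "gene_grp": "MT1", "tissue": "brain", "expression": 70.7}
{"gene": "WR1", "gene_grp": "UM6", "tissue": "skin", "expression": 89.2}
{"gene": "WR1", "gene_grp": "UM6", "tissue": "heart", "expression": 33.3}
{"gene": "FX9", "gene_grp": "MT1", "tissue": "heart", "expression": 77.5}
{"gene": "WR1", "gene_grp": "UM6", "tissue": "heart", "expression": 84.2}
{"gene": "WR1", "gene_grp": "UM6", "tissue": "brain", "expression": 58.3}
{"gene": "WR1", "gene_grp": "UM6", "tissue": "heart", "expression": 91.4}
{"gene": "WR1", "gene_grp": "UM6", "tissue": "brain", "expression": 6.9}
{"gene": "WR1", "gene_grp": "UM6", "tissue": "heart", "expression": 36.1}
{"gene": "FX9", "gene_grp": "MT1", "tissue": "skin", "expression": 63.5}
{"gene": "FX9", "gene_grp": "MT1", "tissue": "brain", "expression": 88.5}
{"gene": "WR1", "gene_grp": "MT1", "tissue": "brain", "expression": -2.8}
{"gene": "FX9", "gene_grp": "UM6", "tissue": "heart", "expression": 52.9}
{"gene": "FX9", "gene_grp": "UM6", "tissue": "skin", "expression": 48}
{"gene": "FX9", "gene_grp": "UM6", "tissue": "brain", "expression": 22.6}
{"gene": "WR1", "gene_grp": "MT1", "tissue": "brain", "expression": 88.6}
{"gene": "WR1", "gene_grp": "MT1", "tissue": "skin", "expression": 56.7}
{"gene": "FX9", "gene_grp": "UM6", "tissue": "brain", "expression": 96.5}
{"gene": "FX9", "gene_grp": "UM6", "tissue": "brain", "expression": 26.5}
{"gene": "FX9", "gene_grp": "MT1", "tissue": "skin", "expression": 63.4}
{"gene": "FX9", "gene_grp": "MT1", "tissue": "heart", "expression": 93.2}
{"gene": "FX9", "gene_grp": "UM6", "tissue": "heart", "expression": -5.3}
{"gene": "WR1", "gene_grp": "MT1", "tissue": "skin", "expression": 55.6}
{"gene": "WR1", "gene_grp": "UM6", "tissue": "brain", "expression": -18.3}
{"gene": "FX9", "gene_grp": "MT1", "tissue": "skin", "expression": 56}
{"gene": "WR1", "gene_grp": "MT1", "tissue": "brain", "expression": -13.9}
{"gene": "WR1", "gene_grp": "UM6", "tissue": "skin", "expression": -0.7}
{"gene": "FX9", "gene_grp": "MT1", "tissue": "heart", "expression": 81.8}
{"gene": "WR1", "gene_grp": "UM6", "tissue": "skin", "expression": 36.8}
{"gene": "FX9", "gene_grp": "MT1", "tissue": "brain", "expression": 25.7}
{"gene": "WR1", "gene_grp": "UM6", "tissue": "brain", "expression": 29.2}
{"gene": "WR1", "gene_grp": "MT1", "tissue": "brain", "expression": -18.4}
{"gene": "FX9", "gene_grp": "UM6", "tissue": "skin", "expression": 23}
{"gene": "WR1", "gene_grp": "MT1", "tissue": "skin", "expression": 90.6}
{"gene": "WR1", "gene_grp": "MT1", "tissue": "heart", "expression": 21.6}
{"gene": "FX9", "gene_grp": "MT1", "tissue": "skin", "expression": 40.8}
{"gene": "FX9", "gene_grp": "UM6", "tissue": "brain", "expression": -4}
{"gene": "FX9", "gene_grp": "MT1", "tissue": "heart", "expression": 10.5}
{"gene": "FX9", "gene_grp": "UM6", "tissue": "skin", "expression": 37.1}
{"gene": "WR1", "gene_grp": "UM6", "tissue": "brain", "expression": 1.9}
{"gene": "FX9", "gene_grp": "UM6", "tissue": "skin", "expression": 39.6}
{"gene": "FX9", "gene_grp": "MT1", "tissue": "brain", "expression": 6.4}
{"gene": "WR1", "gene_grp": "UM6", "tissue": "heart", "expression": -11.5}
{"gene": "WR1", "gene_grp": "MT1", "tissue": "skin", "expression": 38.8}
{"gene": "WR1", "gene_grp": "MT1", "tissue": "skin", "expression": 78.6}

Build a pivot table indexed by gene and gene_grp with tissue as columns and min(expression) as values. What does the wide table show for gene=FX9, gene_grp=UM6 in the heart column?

Rows with gene=FX9, gene_grp=UM6 and tissue=heart: expression values are 92.4, 19.1, 31, 52.9, -5.3.
min(92.4, 19.1, 31, 52.9, -5.3) = -5.3.

-5.3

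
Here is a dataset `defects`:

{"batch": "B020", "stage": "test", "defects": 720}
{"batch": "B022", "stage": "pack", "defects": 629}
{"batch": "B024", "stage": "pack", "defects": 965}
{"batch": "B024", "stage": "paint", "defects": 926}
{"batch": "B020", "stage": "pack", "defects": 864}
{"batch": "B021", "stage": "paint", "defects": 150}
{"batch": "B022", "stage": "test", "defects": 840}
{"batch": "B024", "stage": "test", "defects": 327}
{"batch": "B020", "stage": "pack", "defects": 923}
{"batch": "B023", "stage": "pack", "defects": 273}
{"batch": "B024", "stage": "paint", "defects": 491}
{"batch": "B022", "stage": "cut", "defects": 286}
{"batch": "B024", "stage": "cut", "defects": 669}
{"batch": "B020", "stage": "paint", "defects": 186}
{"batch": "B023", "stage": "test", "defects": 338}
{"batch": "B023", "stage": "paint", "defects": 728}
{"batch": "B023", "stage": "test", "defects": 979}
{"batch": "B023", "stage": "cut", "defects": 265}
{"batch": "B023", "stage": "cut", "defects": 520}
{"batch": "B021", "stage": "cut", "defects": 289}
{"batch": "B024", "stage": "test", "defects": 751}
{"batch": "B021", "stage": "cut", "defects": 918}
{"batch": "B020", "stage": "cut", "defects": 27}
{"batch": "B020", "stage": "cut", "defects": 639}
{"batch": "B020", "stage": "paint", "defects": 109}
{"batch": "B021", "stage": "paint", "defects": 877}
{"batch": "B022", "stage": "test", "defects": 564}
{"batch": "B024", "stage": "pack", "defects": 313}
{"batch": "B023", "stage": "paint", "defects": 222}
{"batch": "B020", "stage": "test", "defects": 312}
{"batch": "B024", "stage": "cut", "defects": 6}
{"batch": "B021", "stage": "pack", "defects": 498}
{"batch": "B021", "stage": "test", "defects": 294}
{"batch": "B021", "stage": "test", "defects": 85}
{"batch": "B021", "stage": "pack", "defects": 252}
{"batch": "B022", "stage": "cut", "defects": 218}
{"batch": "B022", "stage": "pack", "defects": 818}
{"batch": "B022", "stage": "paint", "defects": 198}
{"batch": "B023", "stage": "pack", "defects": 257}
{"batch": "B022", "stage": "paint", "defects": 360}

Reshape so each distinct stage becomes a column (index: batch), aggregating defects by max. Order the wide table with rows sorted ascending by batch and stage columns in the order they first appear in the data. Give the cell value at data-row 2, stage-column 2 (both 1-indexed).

With rows sorted ascending by batch, row 2 is batch=B021. stage columns in first-appearance order: test, pack, paint, cut; column 2 is pack.
Long rows with batch=B021, stage=pack: max(498, 252) = 498.

498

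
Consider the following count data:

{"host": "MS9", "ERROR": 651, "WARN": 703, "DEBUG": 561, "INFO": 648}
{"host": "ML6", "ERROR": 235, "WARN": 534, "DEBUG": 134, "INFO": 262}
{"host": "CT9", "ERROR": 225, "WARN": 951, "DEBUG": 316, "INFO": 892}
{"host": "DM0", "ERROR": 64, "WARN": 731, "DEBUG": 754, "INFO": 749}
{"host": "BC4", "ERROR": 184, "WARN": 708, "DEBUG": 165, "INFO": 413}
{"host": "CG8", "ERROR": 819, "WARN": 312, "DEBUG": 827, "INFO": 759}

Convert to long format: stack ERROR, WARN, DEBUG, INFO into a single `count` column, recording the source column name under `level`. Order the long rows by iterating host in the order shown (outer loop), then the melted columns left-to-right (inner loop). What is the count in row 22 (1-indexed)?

312

24 rows total (6 × 4). Row 22: index ⌊(22-1)/4⌋ = 5 into host → CG8; (22-1) mod 4 = 1 into the melted columns → WARN.
So row 22 is (CG8, WARN, 312); count = 312.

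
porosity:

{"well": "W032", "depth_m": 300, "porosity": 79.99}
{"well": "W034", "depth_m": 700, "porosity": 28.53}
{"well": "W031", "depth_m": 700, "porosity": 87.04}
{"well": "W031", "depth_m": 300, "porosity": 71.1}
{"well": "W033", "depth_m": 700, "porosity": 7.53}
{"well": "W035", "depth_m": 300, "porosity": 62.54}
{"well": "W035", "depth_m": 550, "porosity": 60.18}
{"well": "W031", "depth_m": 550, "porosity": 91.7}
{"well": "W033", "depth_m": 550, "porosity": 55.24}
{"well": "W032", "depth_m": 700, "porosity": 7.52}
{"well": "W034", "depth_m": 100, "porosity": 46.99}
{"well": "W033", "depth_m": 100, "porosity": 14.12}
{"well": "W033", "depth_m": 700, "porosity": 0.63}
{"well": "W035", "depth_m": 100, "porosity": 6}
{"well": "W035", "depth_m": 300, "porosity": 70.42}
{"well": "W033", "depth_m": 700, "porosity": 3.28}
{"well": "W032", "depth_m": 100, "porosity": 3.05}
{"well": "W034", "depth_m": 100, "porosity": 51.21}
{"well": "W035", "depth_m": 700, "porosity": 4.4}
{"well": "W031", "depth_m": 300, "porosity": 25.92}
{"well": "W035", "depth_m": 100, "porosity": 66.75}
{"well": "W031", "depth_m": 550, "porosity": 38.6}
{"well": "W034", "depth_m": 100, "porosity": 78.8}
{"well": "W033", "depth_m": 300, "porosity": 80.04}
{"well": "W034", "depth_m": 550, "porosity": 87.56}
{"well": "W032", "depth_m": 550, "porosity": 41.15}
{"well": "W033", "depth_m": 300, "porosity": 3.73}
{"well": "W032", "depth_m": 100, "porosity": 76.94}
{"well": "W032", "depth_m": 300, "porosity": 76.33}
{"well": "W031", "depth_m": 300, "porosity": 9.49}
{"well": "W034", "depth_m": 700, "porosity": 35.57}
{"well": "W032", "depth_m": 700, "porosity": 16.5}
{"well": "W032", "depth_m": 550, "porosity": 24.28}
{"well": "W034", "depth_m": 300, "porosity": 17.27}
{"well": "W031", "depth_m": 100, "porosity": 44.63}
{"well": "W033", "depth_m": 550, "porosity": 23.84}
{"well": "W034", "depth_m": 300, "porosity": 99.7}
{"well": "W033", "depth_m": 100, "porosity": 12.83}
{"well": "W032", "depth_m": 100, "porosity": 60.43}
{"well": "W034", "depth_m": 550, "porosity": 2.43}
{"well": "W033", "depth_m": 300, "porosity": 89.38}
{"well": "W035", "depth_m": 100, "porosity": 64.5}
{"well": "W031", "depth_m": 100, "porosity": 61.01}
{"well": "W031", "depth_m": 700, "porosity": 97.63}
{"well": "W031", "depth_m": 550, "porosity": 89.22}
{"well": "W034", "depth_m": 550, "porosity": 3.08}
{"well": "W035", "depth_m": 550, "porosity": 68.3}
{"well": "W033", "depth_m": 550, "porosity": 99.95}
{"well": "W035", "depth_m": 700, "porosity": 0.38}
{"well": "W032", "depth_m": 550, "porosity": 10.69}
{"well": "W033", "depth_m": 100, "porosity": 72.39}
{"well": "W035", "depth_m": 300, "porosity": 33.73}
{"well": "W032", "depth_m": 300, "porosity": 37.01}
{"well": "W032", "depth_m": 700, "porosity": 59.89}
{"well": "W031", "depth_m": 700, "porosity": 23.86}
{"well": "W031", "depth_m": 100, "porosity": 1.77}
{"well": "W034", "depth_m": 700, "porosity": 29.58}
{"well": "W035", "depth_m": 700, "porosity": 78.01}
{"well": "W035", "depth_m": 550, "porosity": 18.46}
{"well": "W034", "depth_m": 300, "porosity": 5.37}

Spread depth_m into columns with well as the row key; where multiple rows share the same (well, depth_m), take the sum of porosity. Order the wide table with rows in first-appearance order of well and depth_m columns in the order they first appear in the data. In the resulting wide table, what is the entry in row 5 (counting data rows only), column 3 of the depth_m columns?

146.94

With rows in first-appearance order of well, row 5 is well=W035. depth_m columns in first-appearance order: 300, 700, 550, 100; column 3 is 550.
Long rows with well=W035, depth_m=550: 60.18 + 68.3 + 18.46 = 146.94.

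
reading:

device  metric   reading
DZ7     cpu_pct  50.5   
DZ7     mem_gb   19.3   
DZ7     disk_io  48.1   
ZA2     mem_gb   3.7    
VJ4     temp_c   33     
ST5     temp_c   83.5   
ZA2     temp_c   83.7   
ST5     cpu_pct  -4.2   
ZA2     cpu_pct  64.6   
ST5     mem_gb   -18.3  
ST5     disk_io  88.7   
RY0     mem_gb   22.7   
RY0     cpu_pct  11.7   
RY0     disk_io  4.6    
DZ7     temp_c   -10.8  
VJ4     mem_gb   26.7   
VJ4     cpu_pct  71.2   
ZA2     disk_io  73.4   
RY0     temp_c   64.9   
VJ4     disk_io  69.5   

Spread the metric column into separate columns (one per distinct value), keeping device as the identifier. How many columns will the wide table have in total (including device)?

1 column for device plus 4 distinct metric values → 5 columns.

5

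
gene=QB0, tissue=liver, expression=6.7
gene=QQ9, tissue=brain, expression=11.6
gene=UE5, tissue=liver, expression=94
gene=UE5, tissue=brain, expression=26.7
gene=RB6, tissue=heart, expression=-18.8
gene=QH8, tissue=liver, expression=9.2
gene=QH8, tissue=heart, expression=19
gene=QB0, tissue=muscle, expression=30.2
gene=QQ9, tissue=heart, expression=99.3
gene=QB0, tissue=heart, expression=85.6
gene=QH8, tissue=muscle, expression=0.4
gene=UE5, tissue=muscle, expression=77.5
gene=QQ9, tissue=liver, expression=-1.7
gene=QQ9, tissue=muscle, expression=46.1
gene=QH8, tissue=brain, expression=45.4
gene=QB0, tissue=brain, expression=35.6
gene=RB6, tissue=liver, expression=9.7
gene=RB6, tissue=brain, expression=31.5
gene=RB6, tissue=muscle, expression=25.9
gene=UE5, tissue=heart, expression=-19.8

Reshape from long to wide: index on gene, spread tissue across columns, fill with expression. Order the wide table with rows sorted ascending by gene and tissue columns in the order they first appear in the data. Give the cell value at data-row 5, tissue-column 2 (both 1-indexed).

26.7

With rows sorted ascending by gene, row 5 is gene=UE5. tissue columns in first-appearance order: liver, brain, heart, muscle; column 2 is brain.
Long rows with gene=UE5, tissue=brain: expression = 26.7.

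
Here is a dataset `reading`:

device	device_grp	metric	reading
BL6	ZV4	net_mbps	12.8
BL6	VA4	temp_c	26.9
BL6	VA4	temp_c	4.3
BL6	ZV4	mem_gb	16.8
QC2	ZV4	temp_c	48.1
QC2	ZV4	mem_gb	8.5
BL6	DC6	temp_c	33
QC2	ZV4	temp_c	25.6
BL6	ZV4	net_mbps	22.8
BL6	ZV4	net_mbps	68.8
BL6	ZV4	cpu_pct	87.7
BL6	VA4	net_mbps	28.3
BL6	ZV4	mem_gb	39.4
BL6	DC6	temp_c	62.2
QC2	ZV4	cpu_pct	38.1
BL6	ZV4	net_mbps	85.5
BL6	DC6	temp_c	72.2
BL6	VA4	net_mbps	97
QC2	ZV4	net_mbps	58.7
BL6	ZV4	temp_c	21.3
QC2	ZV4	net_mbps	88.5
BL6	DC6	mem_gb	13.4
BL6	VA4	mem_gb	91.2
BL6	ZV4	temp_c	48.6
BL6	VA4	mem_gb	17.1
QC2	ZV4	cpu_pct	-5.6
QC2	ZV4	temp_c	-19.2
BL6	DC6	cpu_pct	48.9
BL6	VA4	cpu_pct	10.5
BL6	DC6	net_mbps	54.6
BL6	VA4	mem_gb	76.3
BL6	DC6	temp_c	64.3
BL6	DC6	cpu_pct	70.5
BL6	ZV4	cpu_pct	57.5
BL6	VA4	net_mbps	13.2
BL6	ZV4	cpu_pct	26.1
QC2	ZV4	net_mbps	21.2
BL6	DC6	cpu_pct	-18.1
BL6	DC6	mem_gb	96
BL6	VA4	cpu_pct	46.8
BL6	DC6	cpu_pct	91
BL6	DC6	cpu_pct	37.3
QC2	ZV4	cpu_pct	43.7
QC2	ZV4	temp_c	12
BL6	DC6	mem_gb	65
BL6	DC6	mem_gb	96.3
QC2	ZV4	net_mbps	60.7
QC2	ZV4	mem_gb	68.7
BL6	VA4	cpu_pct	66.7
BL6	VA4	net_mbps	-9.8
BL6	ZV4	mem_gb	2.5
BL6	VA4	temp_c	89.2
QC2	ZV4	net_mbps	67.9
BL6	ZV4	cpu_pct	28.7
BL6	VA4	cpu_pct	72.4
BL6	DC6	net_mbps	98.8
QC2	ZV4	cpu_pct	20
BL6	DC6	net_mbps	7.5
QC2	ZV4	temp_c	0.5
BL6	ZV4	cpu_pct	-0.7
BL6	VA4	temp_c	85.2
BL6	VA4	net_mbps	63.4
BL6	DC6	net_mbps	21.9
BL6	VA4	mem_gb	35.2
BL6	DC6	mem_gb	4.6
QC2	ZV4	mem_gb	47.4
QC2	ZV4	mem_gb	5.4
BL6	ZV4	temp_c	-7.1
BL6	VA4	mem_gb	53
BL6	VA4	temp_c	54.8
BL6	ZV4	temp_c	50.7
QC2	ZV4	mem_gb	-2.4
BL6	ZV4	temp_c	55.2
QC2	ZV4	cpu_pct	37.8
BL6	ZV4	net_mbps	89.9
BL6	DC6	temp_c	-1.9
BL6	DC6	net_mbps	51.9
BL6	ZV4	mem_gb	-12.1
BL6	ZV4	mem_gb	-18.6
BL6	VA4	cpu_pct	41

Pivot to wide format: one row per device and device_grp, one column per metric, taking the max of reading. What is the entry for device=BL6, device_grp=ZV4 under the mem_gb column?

39.4

Rows with device=BL6, device_grp=ZV4 and metric=mem_gb: reading values are 16.8, 39.4, 2.5, -12.1, -18.6.
max(16.8, 39.4, 2.5, -12.1, -18.6) = 39.4.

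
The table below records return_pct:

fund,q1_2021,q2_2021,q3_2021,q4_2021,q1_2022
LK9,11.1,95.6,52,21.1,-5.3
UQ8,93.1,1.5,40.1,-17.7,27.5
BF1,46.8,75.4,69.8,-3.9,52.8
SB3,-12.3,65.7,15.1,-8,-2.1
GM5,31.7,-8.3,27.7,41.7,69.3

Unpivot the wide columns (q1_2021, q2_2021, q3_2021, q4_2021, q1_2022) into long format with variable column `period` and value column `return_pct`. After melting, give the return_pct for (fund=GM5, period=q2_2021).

-8.3

Unpivoting turns each (fund, wide-column) pair into one long row.
The wide cell at row GM5, column q2_2021 holds -8.3, so the long row (GM5, q2_2021) has return_pct=-8.3.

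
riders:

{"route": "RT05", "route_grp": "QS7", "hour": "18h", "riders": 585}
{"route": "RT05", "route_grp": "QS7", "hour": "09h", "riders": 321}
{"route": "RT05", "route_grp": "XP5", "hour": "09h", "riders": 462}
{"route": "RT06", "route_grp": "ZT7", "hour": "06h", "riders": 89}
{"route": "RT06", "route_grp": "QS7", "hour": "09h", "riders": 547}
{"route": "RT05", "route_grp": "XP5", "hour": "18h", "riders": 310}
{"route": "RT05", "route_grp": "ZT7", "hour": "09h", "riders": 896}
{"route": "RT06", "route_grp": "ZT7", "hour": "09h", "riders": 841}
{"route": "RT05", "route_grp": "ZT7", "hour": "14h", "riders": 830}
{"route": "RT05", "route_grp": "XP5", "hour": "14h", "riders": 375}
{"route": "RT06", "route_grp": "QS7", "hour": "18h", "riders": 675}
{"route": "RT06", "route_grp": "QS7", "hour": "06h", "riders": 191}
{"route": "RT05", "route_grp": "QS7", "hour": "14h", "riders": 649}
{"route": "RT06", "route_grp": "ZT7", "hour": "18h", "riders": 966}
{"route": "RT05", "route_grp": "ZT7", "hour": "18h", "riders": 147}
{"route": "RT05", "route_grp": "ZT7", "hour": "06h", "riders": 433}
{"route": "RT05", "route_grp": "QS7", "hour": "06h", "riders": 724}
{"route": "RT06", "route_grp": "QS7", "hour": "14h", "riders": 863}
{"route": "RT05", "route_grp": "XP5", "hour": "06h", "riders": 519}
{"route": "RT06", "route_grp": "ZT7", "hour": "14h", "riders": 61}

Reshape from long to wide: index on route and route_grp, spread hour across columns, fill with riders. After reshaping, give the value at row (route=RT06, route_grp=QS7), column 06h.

Wide layout: rows indexed by route and route_grp, columns are the 4 distinct hour values (18h, 09h, 06h, 14h).
Cell (route=RT06, route_grp=QS7, hour=06h) draws from the long row where route=RT06, route_grp=QS7 and hour=06h, which has riders=191.

191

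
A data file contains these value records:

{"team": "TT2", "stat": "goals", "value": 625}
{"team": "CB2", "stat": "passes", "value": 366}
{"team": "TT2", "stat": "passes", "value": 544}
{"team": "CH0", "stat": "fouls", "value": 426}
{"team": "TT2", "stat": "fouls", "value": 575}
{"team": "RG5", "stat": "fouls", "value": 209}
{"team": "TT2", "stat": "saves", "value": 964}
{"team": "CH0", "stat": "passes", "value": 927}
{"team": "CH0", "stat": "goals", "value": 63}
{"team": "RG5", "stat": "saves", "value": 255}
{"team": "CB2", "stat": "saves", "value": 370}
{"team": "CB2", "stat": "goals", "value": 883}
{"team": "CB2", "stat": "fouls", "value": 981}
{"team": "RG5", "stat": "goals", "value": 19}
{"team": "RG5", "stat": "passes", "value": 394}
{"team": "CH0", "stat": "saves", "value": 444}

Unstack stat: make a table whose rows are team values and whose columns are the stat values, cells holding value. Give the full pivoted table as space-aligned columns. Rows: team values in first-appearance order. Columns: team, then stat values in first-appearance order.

team  goals  passes  fouls  saves
TT2   625    544     575    964  
CB2   883    366     981    370  
CH0   63     927     426    444  
RG5   19     394     209    255  

Columns: team plus the 4 distinct stat values (goals, passes, fouls, saves).
For example, row TT2 column goals takes value=625 from the long row (TT2, goals).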